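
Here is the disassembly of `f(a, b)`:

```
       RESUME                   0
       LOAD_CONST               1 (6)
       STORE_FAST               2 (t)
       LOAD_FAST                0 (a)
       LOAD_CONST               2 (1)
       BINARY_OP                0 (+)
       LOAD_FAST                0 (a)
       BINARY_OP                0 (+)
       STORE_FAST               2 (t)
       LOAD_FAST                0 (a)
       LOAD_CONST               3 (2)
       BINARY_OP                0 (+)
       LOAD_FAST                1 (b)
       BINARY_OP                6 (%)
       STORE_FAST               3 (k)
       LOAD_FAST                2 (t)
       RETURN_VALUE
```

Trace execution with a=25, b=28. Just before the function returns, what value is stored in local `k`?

27

LOAD_CONST → push 6. Stack: [6]
STORE_FAST t → t=6. Stack: []
LOAD_FAST a → push 25. Stack: [25]
LOAD_CONST → push 1. Stack: [25, 1]
BINARY_OP + → 25 + 1 = 26. Stack: [26]
LOAD_FAST a → push 25. Stack: [26, 25]
BINARY_OP + → 26 + 25 = 51. Stack: [51]
STORE_FAST t → t=51. Stack: []
LOAD_FAST a → push 25. Stack: [25]
LOAD_CONST → push 2. Stack: [25, 2]
BINARY_OP + → 25 + 2 = 27. Stack: [27]
LOAD_FAST b → push 28. Stack: [27, 28]
BINARY_OP % → 27 % 28 = 27. Stack: [27]
STORE_FAST k → k=27. Stack: []
LOAD_FAST t → push 51. Stack: [51]
RETURN_VALUE → return 51.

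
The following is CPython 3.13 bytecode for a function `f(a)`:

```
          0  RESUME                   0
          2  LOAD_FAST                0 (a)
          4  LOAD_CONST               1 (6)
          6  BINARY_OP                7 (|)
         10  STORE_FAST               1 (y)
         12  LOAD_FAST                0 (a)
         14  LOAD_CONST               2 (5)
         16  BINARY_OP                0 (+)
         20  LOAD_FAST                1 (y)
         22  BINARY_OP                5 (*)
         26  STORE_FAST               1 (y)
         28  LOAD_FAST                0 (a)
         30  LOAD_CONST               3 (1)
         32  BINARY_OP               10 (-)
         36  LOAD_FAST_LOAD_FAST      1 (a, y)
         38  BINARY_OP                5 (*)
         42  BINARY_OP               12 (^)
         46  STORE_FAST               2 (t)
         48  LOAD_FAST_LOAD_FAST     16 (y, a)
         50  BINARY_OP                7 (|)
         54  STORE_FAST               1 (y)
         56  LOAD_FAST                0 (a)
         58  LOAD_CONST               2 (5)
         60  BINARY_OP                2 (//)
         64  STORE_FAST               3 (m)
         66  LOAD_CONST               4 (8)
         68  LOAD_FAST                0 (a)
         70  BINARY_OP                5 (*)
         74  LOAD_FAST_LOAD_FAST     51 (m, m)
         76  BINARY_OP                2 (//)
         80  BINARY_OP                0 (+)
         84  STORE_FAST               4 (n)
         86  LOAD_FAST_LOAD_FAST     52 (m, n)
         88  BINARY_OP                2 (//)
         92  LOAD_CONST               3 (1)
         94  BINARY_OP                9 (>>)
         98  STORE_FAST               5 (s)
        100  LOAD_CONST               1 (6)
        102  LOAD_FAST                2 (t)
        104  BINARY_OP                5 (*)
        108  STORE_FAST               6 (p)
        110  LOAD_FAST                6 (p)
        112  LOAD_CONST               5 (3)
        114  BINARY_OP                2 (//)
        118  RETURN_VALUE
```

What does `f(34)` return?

LOAD_FAST a → push 34. Stack: [34]
LOAD_CONST → push 6. Stack: [34, 6]
BINARY_OP | → 34 | 6 = 38. Stack: [38]
STORE_FAST y → y=38. Stack: []
LOAD_FAST a → push 34. Stack: [34]
LOAD_CONST → push 5. Stack: [34, 5]
BINARY_OP + → 34 + 5 = 39. Stack: [39]
LOAD_FAST y → push 38. Stack: [39, 38]
BINARY_OP * → 39 * 38 = 1482. Stack: [1482]
STORE_FAST y → y=1482. Stack: []
LOAD_FAST a → push 34. Stack: [34]
LOAD_CONST → push 1. Stack: [34, 1]
BINARY_OP - → 34 - 1 = 33. Stack: [33]
LOAD_FAST_LOAD_FAST a,y → push 34,1482. Stack: [33, 34, 1482]
BINARY_OP * → 34 * 1482 = 50388. Stack: [33, 50388]
BINARY_OP ^ → 33 ^ 50388 = 50421. Stack: [50421]
STORE_FAST t → t=50421. Stack: []
LOAD_FAST_LOAD_FAST y,a → push 1482,34. Stack: [1482, 34]
BINARY_OP | → 1482 | 34 = 1514. Stack: [1514]
STORE_FAST y → y=1514. Stack: []
LOAD_FAST a → push 34. Stack: [34]
LOAD_CONST → push 5. Stack: [34, 5]
BINARY_OP // → 34 // 5 = 6. Stack: [6]
STORE_FAST m → m=6. Stack: []
LOAD_CONST → push 8. Stack: [8]
LOAD_FAST a → push 34. Stack: [8, 34]
BINARY_OP * → 8 * 34 = 272. Stack: [272]
LOAD_FAST_LOAD_FAST m,m → push 6,6. Stack: [272, 6, 6]
BINARY_OP // → 6 // 6 = 1. Stack: [272, 1]
BINARY_OP + → 272 + 1 = 273. Stack: [273]
STORE_FAST n → n=273. Stack: []
LOAD_FAST_LOAD_FAST m,n → push 6,273. Stack: [6, 273]
BINARY_OP // → 6 // 273 = 0. Stack: [0]
LOAD_CONST → push 1. Stack: [0, 1]
BINARY_OP >> → 0 >> 1 = 0. Stack: [0]
STORE_FAST s → s=0. Stack: []
LOAD_CONST → push 6. Stack: [6]
LOAD_FAST t → push 50421. Stack: [6, 50421]
BINARY_OP * → 6 * 50421 = 302526. Stack: [302526]
STORE_FAST p → p=302526. Stack: []
LOAD_FAST p → push 302526. Stack: [302526]
LOAD_CONST → push 3. Stack: [302526, 3]
BINARY_OP // → 302526 // 3 = 100842. Stack: [100842]
RETURN_VALUE → return 100842.

100842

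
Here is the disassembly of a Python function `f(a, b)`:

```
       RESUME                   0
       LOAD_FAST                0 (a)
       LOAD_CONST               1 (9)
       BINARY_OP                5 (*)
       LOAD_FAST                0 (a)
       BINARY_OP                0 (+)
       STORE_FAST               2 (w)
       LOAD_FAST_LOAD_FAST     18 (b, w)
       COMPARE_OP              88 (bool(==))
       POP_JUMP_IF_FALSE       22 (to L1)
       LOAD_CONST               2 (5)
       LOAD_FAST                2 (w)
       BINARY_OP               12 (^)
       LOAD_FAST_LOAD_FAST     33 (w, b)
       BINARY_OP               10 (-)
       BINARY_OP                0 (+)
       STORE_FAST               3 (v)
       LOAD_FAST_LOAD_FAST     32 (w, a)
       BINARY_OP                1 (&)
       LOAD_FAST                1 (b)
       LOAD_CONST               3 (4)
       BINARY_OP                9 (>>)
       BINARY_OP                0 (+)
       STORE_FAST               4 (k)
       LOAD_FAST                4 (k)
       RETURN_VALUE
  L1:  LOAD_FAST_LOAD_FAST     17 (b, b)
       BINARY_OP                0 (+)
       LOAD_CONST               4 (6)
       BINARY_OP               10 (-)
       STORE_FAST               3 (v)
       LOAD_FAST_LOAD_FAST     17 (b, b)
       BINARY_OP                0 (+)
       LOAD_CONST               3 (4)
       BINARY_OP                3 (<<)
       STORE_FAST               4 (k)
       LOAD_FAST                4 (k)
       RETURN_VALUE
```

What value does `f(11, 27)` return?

864

LOAD_FAST a → push 11. Stack: [11]
LOAD_CONST → push 9. Stack: [11, 9]
BINARY_OP * → 11 * 9 = 99. Stack: [99]
LOAD_FAST a → push 11. Stack: [99, 11]
BINARY_OP + → 99 + 11 = 110. Stack: [110]
STORE_FAST w → w=110. Stack: []
LOAD_FAST_LOAD_FAST b,w → push 27,110. Stack: [27, 110]
COMPARE_OP bool(==) → 27 vs 110 = False. Stack: [False]
POP_JUMP_IF_FALSE → pop False; jump. Stack: []
LOAD_FAST_LOAD_FAST b,b → push 27,27. Stack: [27, 27]
BINARY_OP + → 27 + 27 = 54. Stack: [54]
LOAD_CONST → push 6. Stack: [54, 6]
BINARY_OP - → 54 - 6 = 48. Stack: [48]
STORE_FAST v → v=48. Stack: []
LOAD_FAST_LOAD_FAST b,b → push 27,27. Stack: [27, 27]
BINARY_OP + → 27 + 27 = 54. Stack: [54]
LOAD_CONST → push 4. Stack: [54, 4]
BINARY_OP << → 54 << 4 = 864. Stack: [864]
STORE_FAST k → k=864. Stack: []
LOAD_FAST k → push 864. Stack: [864]
RETURN_VALUE → return 864.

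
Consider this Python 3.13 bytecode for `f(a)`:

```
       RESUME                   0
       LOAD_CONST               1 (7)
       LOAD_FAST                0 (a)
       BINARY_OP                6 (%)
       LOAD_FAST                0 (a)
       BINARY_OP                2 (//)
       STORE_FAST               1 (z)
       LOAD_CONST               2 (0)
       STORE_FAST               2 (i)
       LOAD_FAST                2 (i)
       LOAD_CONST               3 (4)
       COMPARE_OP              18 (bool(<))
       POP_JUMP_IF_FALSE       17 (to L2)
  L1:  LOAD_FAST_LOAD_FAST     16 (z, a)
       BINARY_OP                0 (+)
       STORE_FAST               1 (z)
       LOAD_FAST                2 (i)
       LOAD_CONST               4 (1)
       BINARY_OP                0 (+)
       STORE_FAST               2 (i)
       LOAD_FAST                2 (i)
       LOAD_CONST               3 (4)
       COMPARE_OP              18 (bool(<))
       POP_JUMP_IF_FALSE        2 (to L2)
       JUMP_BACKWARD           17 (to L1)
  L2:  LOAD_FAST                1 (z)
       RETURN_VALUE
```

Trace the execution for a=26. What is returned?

104

LOAD_CONST → push 7. Stack: [7]
LOAD_FAST a → push 26. Stack: [7, 26]
BINARY_OP % → 7 % 26 = 7. Stack: [7]
LOAD_FAST a → push 26. Stack: [7, 26]
BINARY_OP // → 7 // 26 = 0. Stack: [0]
STORE_FAST z → z=0. Stack: []
LOAD_CONST → push 0. Stack: [0]
STORE_FAST i → i=0. Stack: []
LOAD_FAST i → push 0. Stack: [0]
LOAD_CONST → push 4. Stack: [0, 4]
COMPARE_OP bool(<) → 0 vs 4 = True. Stack: [True]
POP_JUMP_IF_FALSE → pop True; no jump. Stack: []
LOAD_FAST_LOAD_FAST z,a → push 0,26. Stack: [0, 26]
BINARY_OP + → 0 + 26 = 26. Stack: [26]
STORE_FAST z → z=26. Stack: []
LOAD_FAST i → push 0. Stack: [0]
LOAD_CONST → push 1. Stack: [0, 1]
BINARY_OP + → 0 + 1 = 1. Stack: [1]
STORE_FAST i → i=1. Stack: []
LOAD_FAST i → push 1. Stack: [1]
LOAD_CONST → push 4. Stack: [1, 4]
COMPARE_OP bool(<) → 1 vs 4 = True. Stack: [True]
POP_JUMP_IF_FALSE → pop True; no jump. Stack: []
LOAD_FAST_LOAD_FAST z,a → push 26,26. Stack: [26, 26]
BINARY_OP + → 26 + 26 = 52. Stack: [52]
STORE_FAST z → z=52. Stack: []
LOAD_FAST i → push 1. Stack: [1]
LOAD_CONST → push 1. Stack: [1, 1]
BINARY_OP + → 1 + 1 = 2. Stack: [2]
STORE_FAST i → i=2. Stack: []
LOAD_FAST i → push 2. Stack: [2]
LOAD_CONST → push 4. Stack: [2, 4]
COMPARE_OP bool(<) → 2 vs 4 = True. Stack: [True]
POP_JUMP_IF_FALSE → pop True; no jump. Stack: []
LOAD_FAST_LOAD_FAST z,a → push 52,26. Stack: [52, 26]
BINARY_OP + → 52 + 26 = 78. Stack: [78]
STORE_FAST z → z=78. Stack: []
LOAD_FAST i → push 2. Stack: [2]
LOAD_CONST → push 1. Stack: [2, 1]
BINARY_OP + → 2 + 1 = 3. Stack: [3]
STORE_FAST i → i=3. Stack: []
LOAD_FAST i → push 3. Stack: [3]
LOAD_CONST → push 4. Stack: [3, 4]
COMPARE_OP bool(<) → 3 vs 4 = True. Stack: [True]
POP_JUMP_IF_FALSE → pop True; no jump. Stack: []
LOAD_FAST_LOAD_FAST z,a → push 78,26. Stack: [78, 26]
BINARY_OP + → 78 + 26 = 104. Stack: [104]
STORE_FAST z → z=104. Stack: []
LOAD_FAST i → push 3. Stack: [3]
LOAD_CONST → push 1. Stack: [3, 1]
BINARY_OP + → 3 + 1 = 4. Stack: [4]
STORE_FAST i → i=4. Stack: []
LOAD_FAST i → push 4. Stack: [4]
LOAD_CONST → push 4. Stack: [4, 4]
COMPARE_OP bool(<) → 4 vs 4 = False. Stack: [False]
POP_JUMP_IF_FALSE → pop False; jump. Stack: []
LOAD_FAST z → push 104. Stack: [104]
RETURN_VALUE → return 104.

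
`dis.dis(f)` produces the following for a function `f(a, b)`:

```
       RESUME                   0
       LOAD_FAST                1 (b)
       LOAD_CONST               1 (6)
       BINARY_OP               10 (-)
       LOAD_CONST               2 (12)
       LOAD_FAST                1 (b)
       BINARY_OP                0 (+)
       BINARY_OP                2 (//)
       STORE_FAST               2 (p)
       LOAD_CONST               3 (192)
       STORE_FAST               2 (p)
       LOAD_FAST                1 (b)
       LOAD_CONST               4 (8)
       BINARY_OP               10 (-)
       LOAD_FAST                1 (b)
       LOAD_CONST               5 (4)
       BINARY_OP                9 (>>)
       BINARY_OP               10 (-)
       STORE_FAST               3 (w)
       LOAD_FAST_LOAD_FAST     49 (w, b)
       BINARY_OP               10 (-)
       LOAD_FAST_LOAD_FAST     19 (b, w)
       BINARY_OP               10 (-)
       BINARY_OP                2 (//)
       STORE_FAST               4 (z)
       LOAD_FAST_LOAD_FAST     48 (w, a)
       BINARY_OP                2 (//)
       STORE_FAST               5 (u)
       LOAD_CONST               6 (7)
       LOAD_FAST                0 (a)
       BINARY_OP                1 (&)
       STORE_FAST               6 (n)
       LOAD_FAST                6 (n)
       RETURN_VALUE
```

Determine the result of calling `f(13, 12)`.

LOAD_FAST b → push 12. Stack: [12]
LOAD_CONST → push 6. Stack: [12, 6]
BINARY_OP - → 12 - 6 = 6. Stack: [6]
LOAD_CONST → push 12. Stack: [6, 12]
LOAD_FAST b → push 12. Stack: [6, 12, 12]
BINARY_OP + → 12 + 12 = 24. Stack: [6, 24]
BINARY_OP // → 6 // 24 = 0. Stack: [0]
STORE_FAST p → p=0. Stack: []
LOAD_CONST → push 192. Stack: [192]
STORE_FAST p → p=192. Stack: []
LOAD_FAST b → push 12. Stack: [12]
LOAD_CONST → push 8. Stack: [12, 8]
BINARY_OP - → 12 - 8 = 4. Stack: [4]
LOAD_FAST b → push 12. Stack: [4, 12]
LOAD_CONST → push 4. Stack: [4, 12, 4]
BINARY_OP >> → 12 >> 4 = 0. Stack: [4, 0]
BINARY_OP - → 4 - 0 = 4. Stack: [4]
STORE_FAST w → w=4. Stack: []
LOAD_FAST_LOAD_FAST w,b → push 4,12. Stack: [4, 12]
BINARY_OP - → 4 - 12 = -8. Stack: [-8]
LOAD_FAST_LOAD_FAST b,w → push 12,4. Stack: [-8, 12, 4]
BINARY_OP - → 12 - 4 = 8. Stack: [-8, 8]
BINARY_OP // → -8 // 8 = -1. Stack: [-1]
STORE_FAST z → z=-1. Stack: []
LOAD_FAST_LOAD_FAST w,a → push 4,13. Stack: [4, 13]
BINARY_OP // → 4 // 13 = 0. Stack: [0]
STORE_FAST u → u=0. Stack: []
LOAD_CONST → push 7. Stack: [7]
LOAD_FAST a → push 13. Stack: [7, 13]
BINARY_OP & → 7 & 13 = 5. Stack: [5]
STORE_FAST n → n=5. Stack: []
LOAD_FAST n → push 5. Stack: [5]
RETURN_VALUE → return 5.

5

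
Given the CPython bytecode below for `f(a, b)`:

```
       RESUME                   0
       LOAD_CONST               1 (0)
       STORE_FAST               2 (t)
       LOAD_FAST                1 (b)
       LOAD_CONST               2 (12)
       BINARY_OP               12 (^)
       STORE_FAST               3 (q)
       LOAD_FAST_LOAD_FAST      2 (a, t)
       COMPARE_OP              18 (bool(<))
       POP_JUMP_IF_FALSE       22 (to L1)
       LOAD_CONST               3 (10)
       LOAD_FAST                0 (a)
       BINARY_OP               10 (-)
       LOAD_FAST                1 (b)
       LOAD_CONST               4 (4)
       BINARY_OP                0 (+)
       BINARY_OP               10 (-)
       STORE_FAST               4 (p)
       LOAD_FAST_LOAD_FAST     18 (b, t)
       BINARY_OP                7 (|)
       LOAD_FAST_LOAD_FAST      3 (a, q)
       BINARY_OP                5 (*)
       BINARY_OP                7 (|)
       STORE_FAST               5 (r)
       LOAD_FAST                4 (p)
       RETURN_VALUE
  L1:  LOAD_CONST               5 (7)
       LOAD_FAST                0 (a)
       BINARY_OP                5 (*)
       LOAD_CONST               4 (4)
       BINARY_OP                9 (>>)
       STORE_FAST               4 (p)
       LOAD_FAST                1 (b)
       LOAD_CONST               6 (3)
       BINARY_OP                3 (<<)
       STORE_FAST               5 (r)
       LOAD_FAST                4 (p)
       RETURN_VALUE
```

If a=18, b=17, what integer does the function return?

7

LOAD_CONST → push 0. Stack: [0]
STORE_FAST t → t=0. Stack: []
LOAD_FAST b → push 17. Stack: [17]
LOAD_CONST → push 12. Stack: [17, 12]
BINARY_OP ^ → 17 ^ 12 = 29. Stack: [29]
STORE_FAST q → q=29. Stack: []
LOAD_FAST_LOAD_FAST a,t → push 18,0. Stack: [18, 0]
COMPARE_OP bool(<) → 18 vs 0 = False. Stack: [False]
POP_JUMP_IF_FALSE → pop False; jump. Stack: []
LOAD_CONST → push 7. Stack: [7]
LOAD_FAST a → push 18. Stack: [7, 18]
BINARY_OP * → 7 * 18 = 126. Stack: [126]
LOAD_CONST → push 4. Stack: [126, 4]
BINARY_OP >> → 126 >> 4 = 7. Stack: [7]
STORE_FAST p → p=7. Stack: []
LOAD_FAST b → push 17. Stack: [17]
LOAD_CONST → push 3. Stack: [17, 3]
BINARY_OP << → 17 << 3 = 136. Stack: [136]
STORE_FAST r → r=136. Stack: []
LOAD_FAST p → push 7. Stack: [7]
RETURN_VALUE → return 7.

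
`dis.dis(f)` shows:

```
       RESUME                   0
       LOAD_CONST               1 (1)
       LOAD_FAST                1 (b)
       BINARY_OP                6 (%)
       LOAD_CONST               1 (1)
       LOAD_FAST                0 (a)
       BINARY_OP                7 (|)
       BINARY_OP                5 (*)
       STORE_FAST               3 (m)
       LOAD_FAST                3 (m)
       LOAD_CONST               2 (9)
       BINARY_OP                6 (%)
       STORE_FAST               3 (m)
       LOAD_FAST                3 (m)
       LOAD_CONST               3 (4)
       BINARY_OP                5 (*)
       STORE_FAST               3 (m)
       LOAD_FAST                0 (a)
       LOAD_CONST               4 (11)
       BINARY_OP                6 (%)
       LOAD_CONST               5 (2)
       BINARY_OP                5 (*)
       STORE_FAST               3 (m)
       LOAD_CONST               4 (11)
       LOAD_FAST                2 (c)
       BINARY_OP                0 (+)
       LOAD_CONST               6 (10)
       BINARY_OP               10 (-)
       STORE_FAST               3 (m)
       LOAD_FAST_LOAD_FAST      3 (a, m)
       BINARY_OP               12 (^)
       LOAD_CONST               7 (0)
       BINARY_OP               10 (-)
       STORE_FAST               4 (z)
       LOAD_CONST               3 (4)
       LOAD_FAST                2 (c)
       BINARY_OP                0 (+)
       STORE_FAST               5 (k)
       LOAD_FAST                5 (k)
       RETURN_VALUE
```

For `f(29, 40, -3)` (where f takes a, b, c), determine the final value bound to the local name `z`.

LOAD_CONST → push 1. Stack: [1]
LOAD_FAST b → push 40. Stack: [1, 40]
BINARY_OP % → 1 % 40 = 1. Stack: [1]
LOAD_CONST → push 1. Stack: [1, 1]
LOAD_FAST a → push 29. Stack: [1, 1, 29]
BINARY_OP | → 1 | 29 = 29. Stack: [1, 29]
BINARY_OP * → 1 * 29 = 29. Stack: [29]
STORE_FAST m → m=29. Stack: []
LOAD_FAST m → push 29. Stack: [29]
LOAD_CONST → push 9. Stack: [29, 9]
BINARY_OP % → 29 % 9 = 2. Stack: [2]
STORE_FAST m → m=2. Stack: []
LOAD_FAST m → push 2. Stack: [2]
LOAD_CONST → push 4. Stack: [2, 4]
BINARY_OP * → 2 * 4 = 8. Stack: [8]
STORE_FAST m → m=8. Stack: []
LOAD_FAST a → push 29. Stack: [29]
LOAD_CONST → push 11. Stack: [29, 11]
BINARY_OP % → 29 % 11 = 7. Stack: [7]
LOAD_CONST → push 2. Stack: [7, 2]
BINARY_OP * → 7 * 2 = 14. Stack: [14]
STORE_FAST m → m=14. Stack: []
LOAD_CONST → push 11. Stack: [11]
LOAD_FAST c → push -3. Stack: [11, -3]
BINARY_OP + → 11 + -3 = 8. Stack: [8]
LOAD_CONST → push 10. Stack: [8, 10]
BINARY_OP - → 8 - 10 = -2. Stack: [-2]
STORE_FAST m → m=-2. Stack: []
LOAD_FAST_LOAD_FAST a,m → push 29,-2. Stack: [29, -2]
BINARY_OP ^ → 29 ^ -2 = -29. Stack: [-29]
LOAD_CONST → push 0. Stack: [-29, 0]
BINARY_OP - → -29 - 0 = -29. Stack: [-29]
STORE_FAST z → z=-29. Stack: []
LOAD_CONST → push 4. Stack: [4]
LOAD_FAST c → push -3. Stack: [4, -3]
BINARY_OP + → 4 + -3 = 1. Stack: [1]
STORE_FAST k → k=1. Stack: []
LOAD_FAST k → push 1. Stack: [1]
RETURN_VALUE → return 1.

-29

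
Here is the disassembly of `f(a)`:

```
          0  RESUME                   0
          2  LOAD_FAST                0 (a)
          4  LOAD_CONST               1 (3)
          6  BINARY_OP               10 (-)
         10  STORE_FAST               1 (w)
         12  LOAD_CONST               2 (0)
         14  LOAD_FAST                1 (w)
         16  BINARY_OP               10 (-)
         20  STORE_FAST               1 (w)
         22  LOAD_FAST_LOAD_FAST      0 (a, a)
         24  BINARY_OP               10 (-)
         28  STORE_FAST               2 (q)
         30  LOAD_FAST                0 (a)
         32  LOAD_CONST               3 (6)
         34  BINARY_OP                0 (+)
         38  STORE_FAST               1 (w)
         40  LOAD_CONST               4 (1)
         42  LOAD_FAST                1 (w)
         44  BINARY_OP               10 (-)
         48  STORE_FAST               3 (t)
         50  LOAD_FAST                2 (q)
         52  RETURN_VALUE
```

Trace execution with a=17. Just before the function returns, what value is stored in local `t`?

LOAD_FAST a → push 17. Stack: [17]
LOAD_CONST → push 3. Stack: [17, 3]
BINARY_OP - → 17 - 3 = 14. Stack: [14]
STORE_FAST w → w=14. Stack: []
LOAD_CONST → push 0. Stack: [0]
LOAD_FAST w → push 14. Stack: [0, 14]
BINARY_OP - → 0 - 14 = -14. Stack: [-14]
STORE_FAST w → w=-14. Stack: []
LOAD_FAST_LOAD_FAST a,a → push 17,17. Stack: [17, 17]
BINARY_OP - → 17 - 17 = 0. Stack: [0]
STORE_FAST q → q=0. Stack: []
LOAD_FAST a → push 17. Stack: [17]
LOAD_CONST → push 6. Stack: [17, 6]
BINARY_OP + → 17 + 6 = 23. Stack: [23]
STORE_FAST w → w=23. Stack: []
LOAD_CONST → push 1. Stack: [1]
LOAD_FAST w → push 23. Stack: [1, 23]
BINARY_OP - → 1 - 23 = -22. Stack: [-22]
STORE_FAST t → t=-22. Stack: []
LOAD_FAST q → push 0. Stack: [0]
RETURN_VALUE → return 0.

-22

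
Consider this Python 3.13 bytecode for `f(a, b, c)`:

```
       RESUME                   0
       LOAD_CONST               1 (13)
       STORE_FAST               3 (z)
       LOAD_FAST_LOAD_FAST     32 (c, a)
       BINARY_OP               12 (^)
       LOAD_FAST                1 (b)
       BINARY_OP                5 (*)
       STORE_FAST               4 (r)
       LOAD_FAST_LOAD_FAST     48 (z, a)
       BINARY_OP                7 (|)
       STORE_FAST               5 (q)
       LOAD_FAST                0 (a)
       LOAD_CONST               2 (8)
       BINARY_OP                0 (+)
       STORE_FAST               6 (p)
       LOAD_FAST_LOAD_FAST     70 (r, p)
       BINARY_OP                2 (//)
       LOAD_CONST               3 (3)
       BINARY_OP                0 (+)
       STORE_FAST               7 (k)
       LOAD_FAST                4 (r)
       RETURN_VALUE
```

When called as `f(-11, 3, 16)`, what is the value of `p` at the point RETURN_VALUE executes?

-3

LOAD_CONST → push 13. Stack: [13]
STORE_FAST z → z=13. Stack: []
LOAD_FAST_LOAD_FAST c,a → push 16,-11. Stack: [16, -11]
BINARY_OP ^ → 16 ^ -11 = -27. Stack: [-27]
LOAD_FAST b → push 3. Stack: [-27, 3]
BINARY_OP * → -27 * 3 = -81. Stack: [-81]
STORE_FAST r → r=-81. Stack: []
LOAD_FAST_LOAD_FAST z,a → push 13,-11. Stack: [13, -11]
BINARY_OP | → 13 | -11 = -3. Stack: [-3]
STORE_FAST q → q=-3. Stack: []
LOAD_FAST a → push -11. Stack: [-11]
LOAD_CONST → push 8. Stack: [-11, 8]
BINARY_OP + → -11 + 8 = -3. Stack: [-3]
STORE_FAST p → p=-3. Stack: []
LOAD_FAST_LOAD_FAST r,p → push -81,-3. Stack: [-81, -3]
BINARY_OP // → -81 // -3 = 27. Stack: [27]
LOAD_CONST → push 3. Stack: [27, 3]
BINARY_OP + → 27 + 3 = 30. Stack: [30]
STORE_FAST k → k=30. Stack: []
LOAD_FAST r → push -81. Stack: [-81]
RETURN_VALUE → return -81.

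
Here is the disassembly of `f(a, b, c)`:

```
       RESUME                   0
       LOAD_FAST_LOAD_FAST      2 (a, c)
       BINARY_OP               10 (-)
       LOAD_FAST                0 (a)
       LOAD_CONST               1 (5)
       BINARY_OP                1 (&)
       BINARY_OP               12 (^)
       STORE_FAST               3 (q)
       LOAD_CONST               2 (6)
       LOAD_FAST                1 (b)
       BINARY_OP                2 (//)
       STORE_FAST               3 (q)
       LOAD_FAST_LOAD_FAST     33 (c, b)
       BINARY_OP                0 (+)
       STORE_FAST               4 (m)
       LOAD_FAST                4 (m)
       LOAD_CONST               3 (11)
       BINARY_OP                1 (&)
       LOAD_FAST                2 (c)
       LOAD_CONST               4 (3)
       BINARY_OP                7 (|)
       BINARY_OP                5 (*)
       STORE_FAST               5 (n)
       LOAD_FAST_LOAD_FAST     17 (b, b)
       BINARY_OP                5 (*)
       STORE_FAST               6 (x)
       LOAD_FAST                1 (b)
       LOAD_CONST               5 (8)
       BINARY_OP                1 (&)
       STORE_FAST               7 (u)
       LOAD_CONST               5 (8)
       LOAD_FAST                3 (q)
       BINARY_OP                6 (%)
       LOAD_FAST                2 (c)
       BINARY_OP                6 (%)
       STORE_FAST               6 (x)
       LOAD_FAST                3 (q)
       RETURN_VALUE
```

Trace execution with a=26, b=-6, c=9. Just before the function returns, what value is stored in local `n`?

33

LOAD_FAST_LOAD_FAST a,c → push 26,9. Stack: [26, 9]
BINARY_OP - → 26 - 9 = 17. Stack: [17]
LOAD_FAST a → push 26. Stack: [17, 26]
LOAD_CONST → push 5. Stack: [17, 26, 5]
BINARY_OP & → 26 & 5 = 0. Stack: [17, 0]
BINARY_OP ^ → 17 ^ 0 = 17. Stack: [17]
STORE_FAST q → q=17. Stack: []
LOAD_CONST → push 6. Stack: [6]
LOAD_FAST b → push -6. Stack: [6, -6]
BINARY_OP // → 6 // -6 = -1. Stack: [-1]
STORE_FAST q → q=-1. Stack: []
LOAD_FAST_LOAD_FAST c,b → push 9,-6. Stack: [9, -6]
BINARY_OP + → 9 + -6 = 3. Stack: [3]
STORE_FAST m → m=3. Stack: []
LOAD_FAST m → push 3. Stack: [3]
LOAD_CONST → push 11. Stack: [3, 11]
BINARY_OP & → 3 & 11 = 3. Stack: [3]
LOAD_FAST c → push 9. Stack: [3, 9]
LOAD_CONST → push 3. Stack: [3, 9, 3]
BINARY_OP | → 9 | 3 = 11. Stack: [3, 11]
BINARY_OP * → 3 * 11 = 33. Stack: [33]
STORE_FAST n → n=33. Stack: []
LOAD_FAST_LOAD_FAST b,b → push -6,-6. Stack: [-6, -6]
BINARY_OP * → -6 * -6 = 36. Stack: [36]
STORE_FAST x → x=36. Stack: []
LOAD_FAST b → push -6. Stack: [-6]
LOAD_CONST → push 8. Stack: [-6, 8]
BINARY_OP & → -6 & 8 = 8. Stack: [8]
STORE_FAST u → u=8. Stack: []
LOAD_CONST → push 8. Stack: [8]
LOAD_FAST q → push -1. Stack: [8, -1]
BINARY_OP % → 8 % -1 = 0. Stack: [0]
LOAD_FAST c → push 9. Stack: [0, 9]
BINARY_OP % → 0 % 9 = 0. Stack: [0]
STORE_FAST x → x=0. Stack: []
LOAD_FAST q → push -1. Stack: [-1]
RETURN_VALUE → return -1.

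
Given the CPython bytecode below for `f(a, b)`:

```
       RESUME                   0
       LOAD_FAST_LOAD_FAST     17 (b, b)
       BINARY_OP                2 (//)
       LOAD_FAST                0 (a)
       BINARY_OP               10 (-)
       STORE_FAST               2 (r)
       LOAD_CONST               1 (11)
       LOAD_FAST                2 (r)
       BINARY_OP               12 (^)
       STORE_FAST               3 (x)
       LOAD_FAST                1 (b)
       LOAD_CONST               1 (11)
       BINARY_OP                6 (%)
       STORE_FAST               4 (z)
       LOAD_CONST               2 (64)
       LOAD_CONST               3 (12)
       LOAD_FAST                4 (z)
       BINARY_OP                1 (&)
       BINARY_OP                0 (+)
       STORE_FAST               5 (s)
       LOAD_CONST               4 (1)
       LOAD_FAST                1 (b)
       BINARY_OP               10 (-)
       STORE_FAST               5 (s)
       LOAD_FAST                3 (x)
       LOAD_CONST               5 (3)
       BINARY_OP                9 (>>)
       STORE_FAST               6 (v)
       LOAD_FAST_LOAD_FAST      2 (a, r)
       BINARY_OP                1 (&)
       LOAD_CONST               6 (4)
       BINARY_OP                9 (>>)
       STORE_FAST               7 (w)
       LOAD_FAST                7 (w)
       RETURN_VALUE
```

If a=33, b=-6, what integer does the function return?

LOAD_FAST_LOAD_FAST b,b → push -6,-6. Stack: [-6, -6]
BINARY_OP // → -6 // -6 = 1. Stack: [1]
LOAD_FAST a → push 33. Stack: [1, 33]
BINARY_OP - → 1 - 33 = -32. Stack: [-32]
STORE_FAST r → r=-32. Stack: []
LOAD_CONST → push 11. Stack: [11]
LOAD_FAST r → push -32. Stack: [11, -32]
BINARY_OP ^ → 11 ^ -32 = -21. Stack: [-21]
STORE_FAST x → x=-21. Stack: []
LOAD_FAST b → push -6. Stack: [-6]
LOAD_CONST → push 11. Stack: [-6, 11]
BINARY_OP % → -6 % 11 = 5. Stack: [5]
STORE_FAST z → z=5. Stack: []
LOAD_CONST → push 64. Stack: [64]
LOAD_CONST → push 12. Stack: [64, 12]
LOAD_FAST z → push 5. Stack: [64, 12, 5]
BINARY_OP & → 12 & 5 = 4. Stack: [64, 4]
BINARY_OP + → 64 + 4 = 68. Stack: [68]
STORE_FAST s → s=68. Stack: []
LOAD_CONST → push 1. Stack: [1]
LOAD_FAST b → push -6. Stack: [1, -6]
BINARY_OP - → 1 - -6 = 7. Stack: [7]
STORE_FAST s → s=7. Stack: []
LOAD_FAST x → push -21. Stack: [-21]
LOAD_CONST → push 3. Stack: [-21, 3]
BINARY_OP >> → -21 >> 3 = -3. Stack: [-3]
STORE_FAST v → v=-3. Stack: []
LOAD_FAST_LOAD_FAST a,r → push 33,-32. Stack: [33, -32]
BINARY_OP & → 33 & -32 = 32. Stack: [32]
LOAD_CONST → push 4. Stack: [32, 4]
BINARY_OP >> → 32 >> 4 = 2. Stack: [2]
STORE_FAST w → w=2. Stack: []
LOAD_FAST w → push 2. Stack: [2]
RETURN_VALUE → return 2.

2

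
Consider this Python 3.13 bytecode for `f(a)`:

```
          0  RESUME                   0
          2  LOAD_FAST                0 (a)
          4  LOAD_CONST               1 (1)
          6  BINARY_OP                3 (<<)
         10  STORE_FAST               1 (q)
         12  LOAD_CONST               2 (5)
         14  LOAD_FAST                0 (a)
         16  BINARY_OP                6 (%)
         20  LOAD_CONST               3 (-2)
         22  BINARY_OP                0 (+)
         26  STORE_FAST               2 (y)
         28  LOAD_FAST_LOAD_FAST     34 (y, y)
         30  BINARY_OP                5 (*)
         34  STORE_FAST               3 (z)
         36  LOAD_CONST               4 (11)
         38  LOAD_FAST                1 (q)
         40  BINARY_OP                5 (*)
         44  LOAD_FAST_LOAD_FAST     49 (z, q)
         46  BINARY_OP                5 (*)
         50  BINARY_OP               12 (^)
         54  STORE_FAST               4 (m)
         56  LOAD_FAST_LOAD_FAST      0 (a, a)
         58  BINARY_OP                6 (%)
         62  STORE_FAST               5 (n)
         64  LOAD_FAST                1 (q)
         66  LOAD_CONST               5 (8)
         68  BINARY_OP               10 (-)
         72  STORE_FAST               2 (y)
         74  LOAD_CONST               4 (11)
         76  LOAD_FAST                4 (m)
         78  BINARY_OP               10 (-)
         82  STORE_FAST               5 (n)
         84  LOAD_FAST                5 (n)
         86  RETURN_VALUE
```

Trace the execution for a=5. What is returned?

-59

LOAD_FAST a → push 5. Stack: [5]
LOAD_CONST → push 1. Stack: [5, 1]
BINARY_OP << → 5 << 1 = 10. Stack: [10]
STORE_FAST q → q=10. Stack: []
LOAD_CONST → push 5. Stack: [5]
LOAD_FAST a → push 5. Stack: [5, 5]
BINARY_OP % → 5 % 5 = 0. Stack: [0]
LOAD_CONST → push -2. Stack: [0, -2]
BINARY_OP + → 0 + -2 = -2. Stack: [-2]
STORE_FAST y → y=-2. Stack: []
LOAD_FAST_LOAD_FAST y,y → push -2,-2. Stack: [-2, -2]
BINARY_OP * → -2 * -2 = 4. Stack: [4]
STORE_FAST z → z=4. Stack: []
LOAD_CONST → push 11. Stack: [11]
LOAD_FAST q → push 10. Stack: [11, 10]
BINARY_OP * → 11 * 10 = 110. Stack: [110]
LOAD_FAST_LOAD_FAST z,q → push 4,10. Stack: [110, 4, 10]
BINARY_OP * → 4 * 10 = 40. Stack: [110, 40]
BINARY_OP ^ → 110 ^ 40 = 70. Stack: [70]
STORE_FAST m → m=70. Stack: []
LOAD_FAST_LOAD_FAST a,a → push 5,5. Stack: [5, 5]
BINARY_OP % → 5 % 5 = 0. Stack: [0]
STORE_FAST n → n=0. Stack: []
LOAD_FAST q → push 10. Stack: [10]
LOAD_CONST → push 8. Stack: [10, 8]
BINARY_OP - → 10 - 8 = 2. Stack: [2]
STORE_FAST y → y=2. Stack: []
LOAD_CONST → push 11. Stack: [11]
LOAD_FAST m → push 70. Stack: [11, 70]
BINARY_OP - → 11 - 70 = -59. Stack: [-59]
STORE_FAST n → n=-59. Stack: []
LOAD_FAST n → push -59. Stack: [-59]
RETURN_VALUE → return -59.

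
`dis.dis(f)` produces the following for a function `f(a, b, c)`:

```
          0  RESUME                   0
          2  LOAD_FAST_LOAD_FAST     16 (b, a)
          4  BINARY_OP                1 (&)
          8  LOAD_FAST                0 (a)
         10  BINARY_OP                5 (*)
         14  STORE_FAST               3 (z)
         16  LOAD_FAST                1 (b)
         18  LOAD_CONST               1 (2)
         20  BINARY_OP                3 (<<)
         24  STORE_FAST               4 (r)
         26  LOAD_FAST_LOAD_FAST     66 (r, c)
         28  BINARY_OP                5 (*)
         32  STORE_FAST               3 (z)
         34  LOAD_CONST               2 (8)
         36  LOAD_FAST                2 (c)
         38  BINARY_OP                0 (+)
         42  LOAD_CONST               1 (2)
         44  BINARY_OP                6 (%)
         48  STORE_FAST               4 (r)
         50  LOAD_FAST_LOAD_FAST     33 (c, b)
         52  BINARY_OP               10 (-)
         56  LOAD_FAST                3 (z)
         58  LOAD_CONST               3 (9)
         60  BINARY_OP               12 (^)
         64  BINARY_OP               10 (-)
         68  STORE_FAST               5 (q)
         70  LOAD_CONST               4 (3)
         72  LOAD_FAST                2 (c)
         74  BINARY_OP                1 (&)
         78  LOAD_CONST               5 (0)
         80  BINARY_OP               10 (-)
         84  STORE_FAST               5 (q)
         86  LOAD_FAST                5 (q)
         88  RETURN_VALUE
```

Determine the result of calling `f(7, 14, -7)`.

LOAD_FAST_LOAD_FAST b,a → push 14,7. Stack: [14, 7]
BINARY_OP & → 14 & 7 = 6. Stack: [6]
LOAD_FAST a → push 7. Stack: [6, 7]
BINARY_OP * → 6 * 7 = 42. Stack: [42]
STORE_FAST z → z=42. Stack: []
LOAD_FAST b → push 14. Stack: [14]
LOAD_CONST → push 2. Stack: [14, 2]
BINARY_OP << → 14 << 2 = 56. Stack: [56]
STORE_FAST r → r=56. Stack: []
LOAD_FAST_LOAD_FAST r,c → push 56,-7. Stack: [56, -7]
BINARY_OP * → 56 * -7 = -392. Stack: [-392]
STORE_FAST z → z=-392. Stack: []
LOAD_CONST → push 8. Stack: [8]
LOAD_FAST c → push -7. Stack: [8, -7]
BINARY_OP + → 8 + -7 = 1. Stack: [1]
LOAD_CONST → push 2. Stack: [1, 2]
BINARY_OP % → 1 % 2 = 1. Stack: [1]
STORE_FAST r → r=1. Stack: []
LOAD_FAST_LOAD_FAST c,b → push -7,14. Stack: [-7, 14]
BINARY_OP - → -7 - 14 = -21. Stack: [-21]
LOAD_FAST z → push -392. Stack: [-21, -392]
LOAD_CONST → push 9. Stack: [-21, -392, 9]
BINARY_OP ^ → -392 ^ 9 = -399. Stack: [-21, -399]
BINARY_OP - → -21 - -399 = 378. Stack: [378]
STORE_FAST q → q=378. Stack: []
LOAD_CONST → push 3. Stack: [3]
LOAD_FAST c → push -7. Stack: [3, -7]
BINARY_OP & → 3 & -7 = 1. Stack: [1]
LOAD_CONST → push 0. Stack: [1, 0]
BINARY_OP - → 1 - 0 = 1. Stack: [1]
STORE_FAST q → q=1. Stack: []
LOAD_FAST q → push 1. Stack: [1]
RETURN_VALUE → return 1.

1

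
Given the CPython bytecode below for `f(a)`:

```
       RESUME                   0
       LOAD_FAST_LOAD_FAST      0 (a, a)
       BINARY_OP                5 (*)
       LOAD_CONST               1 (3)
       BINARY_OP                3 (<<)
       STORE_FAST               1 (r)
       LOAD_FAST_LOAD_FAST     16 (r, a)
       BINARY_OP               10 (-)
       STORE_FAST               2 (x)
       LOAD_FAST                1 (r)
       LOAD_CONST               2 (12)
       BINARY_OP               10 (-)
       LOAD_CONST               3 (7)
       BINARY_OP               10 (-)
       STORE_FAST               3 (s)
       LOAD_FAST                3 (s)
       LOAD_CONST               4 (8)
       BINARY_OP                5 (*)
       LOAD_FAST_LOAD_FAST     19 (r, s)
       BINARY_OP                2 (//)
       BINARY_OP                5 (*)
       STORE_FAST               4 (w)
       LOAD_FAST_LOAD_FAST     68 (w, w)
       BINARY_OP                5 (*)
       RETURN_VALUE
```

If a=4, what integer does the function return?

760384

LOAD_FAST_LOAD_FAST a,a → push 4,4. Stack: [4, 4]
BINARY_OP * → 4 * 4 = 16. Stack: [16]
LOAD_CONST → push 3. Stack: [16, 3]
BINARY_OP << → 16 << 3 = 128. Stack: [128]
STORE_FAST r → r=128. Stack: []
LOAD_FAST_LOAD_FAST r,a → push 128,4. Stack: [128, 4]
BINARY_OP - → 128 - 4 = 124. Stack: [124]
STORE_FAST x → x=124. Stack: []
LOAD_FAST r → push 128. Stack: [128]
LOAD_CONST → push 12. Stack: [128, 12]
BINARY_OP - → 128 - 12 = 116. Stack: [116]
LOAD_CONST → push 7. Stack: [116, 7]
BINARY_OP - → 116 - 7 = 109. Stack: [109]
STORE_FAST s → s=109. Stack: []
LOAD_FAST s → push 109. Stack: [109]
LOAD_CONST → push 8. Stack: [109, 8]
BINARY_OP * → 109 * 8 = 872. Stack: [872]
LOAD_FAST_LOAD_FAST r,s → push 128,109. Stack: [872, 128, 109]
BINARY_OP // → 128 // 109 = 1. Stack: [872, 1]
BINARY_OP * → 872 * 1 = 872. Stack: [872]
STORE_FAST w → w=872. Stack: []
LOAD_FAST_LOAD_FAST w,w → push 872,872. Stack: [872, 872]
BINARY_OP * → 872 * 872 = 760384. Stack: [760384]
RETURN_VALUE → return 760384.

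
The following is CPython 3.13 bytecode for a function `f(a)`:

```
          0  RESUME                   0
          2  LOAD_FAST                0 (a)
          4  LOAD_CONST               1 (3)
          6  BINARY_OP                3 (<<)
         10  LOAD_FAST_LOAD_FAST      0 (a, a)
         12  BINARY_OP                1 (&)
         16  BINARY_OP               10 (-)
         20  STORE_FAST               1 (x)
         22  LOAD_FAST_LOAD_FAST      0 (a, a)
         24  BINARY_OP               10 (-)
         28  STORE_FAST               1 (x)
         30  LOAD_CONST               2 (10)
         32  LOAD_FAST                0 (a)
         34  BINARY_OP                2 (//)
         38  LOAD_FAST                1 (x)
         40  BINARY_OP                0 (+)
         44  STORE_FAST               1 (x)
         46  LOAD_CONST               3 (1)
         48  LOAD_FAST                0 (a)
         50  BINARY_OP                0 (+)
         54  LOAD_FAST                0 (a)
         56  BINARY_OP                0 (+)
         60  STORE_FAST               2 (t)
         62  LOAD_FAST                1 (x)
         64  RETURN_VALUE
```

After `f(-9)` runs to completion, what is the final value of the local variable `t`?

LOAD_FAST a → push -9. Stack: [-9]
LOAD_CONST → push 3. Stack: [-9, 3]
BINARY_OP << → -9 << 3 = -72. Stack: [-72]
LOAD_FAST_LOAD_FAST a,a → push -9,-9. Stack: [-72, -9, -9]
BINARY_OP & → -9 & -9 = -9. Stack: [-72, -9]
BINARY_OP - → -72 - -9 = -63. Stack: [-63]
STORE_FAST x → x=-63. Stack: []
LOAD_FAST_LOAD_FAST a,a → push -9,-9. Stack: [-9, -9]
BINARY_OP - → -9 - -9 = 0. Stack: [0]
STORE_FAST x → x=0. Stack: []
LOAD_CONST → push 10. Stack: [10]
LOAD_FAST a → push -9. Stack: [10, -9]
BINARY_OP // → 10 // -9 = -2. Stack: [-2]
LOAD_FAST x → push 0. Stack: [-2, 0]
BINARY_OP + → -2 + 0 = -2. Stack: [-2]
STORE_FAST x → x=-2. Stack: []
LOAD_CONST → push 1. Stack: [1]
LOAD_FAST a → push -9. Stack: [1, -9]
BINARY_OP + → 1 + -9 = -8. Stack: [-8]
LOAD_FAST a → push -9. Stack: [-8, -9]
BINARY_OP + → -8 + -9 = -17. Stack: [-17]
STORE_FAST t → t=-17. Stack: []
LOAD_FAST x → push -2. Stack: [-2]
RETURN_VALUE → return -2.

-17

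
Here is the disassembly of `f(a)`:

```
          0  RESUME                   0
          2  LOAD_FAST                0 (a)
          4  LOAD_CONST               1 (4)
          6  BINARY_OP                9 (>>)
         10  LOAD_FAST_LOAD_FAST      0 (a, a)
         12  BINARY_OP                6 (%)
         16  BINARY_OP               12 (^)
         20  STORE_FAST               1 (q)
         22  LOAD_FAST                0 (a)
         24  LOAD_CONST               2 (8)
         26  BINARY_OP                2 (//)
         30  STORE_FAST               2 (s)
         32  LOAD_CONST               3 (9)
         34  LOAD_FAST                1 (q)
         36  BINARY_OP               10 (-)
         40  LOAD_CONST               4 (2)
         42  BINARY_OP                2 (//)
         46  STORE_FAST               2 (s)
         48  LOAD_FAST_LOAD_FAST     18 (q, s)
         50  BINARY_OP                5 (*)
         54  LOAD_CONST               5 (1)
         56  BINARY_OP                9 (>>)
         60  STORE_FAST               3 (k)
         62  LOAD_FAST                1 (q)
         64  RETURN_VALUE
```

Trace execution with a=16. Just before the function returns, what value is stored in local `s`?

LOAD_FAST a → push 16. Stack: [16]
LOAD_CONST → push 4. Stack: [16, 4]
BINARY_OP >> → 16 >> 4 = 1. Stack: [1]
LOAD_FAST_LOAD_FAST a,a → push 16,16. Stack: [1, 16, 16]
BINARY_OP % → 16 % 16 = 0. Stack: [1, 0]
BINARY_OP ^ → 1 ^ 0 = 1. Stack: [1]
STORE_FAST q → q=1. Stack: []
LOAD_FAST a → push 16. Stack: [16]
LOAD_CONST → push 8. Stack: [16, 8]
BINARY_OP // → 16 // 8 = 2. Stack: [2]
STORE_FAST s → s=2. Stack: []
LOAD_CONST → push 9. Stack: [9]
LOAD_FAST q → push 1. Stack: [9, 1]
BINARY_OP - → 9 - 1 = 8. Stack: [8]
LOAD_CONST → push 2. Stack: [8, 2]
BINARY_OP // → 8 // 2 = 4. Stack: [4]
STORE_FAST s → s=4. Stack: []
LOAD_FAST_LOAD_FAST q,s → push 1,4. Stack: [1, 4]
BINARY_OP * → 1 * 4 = 4. Stack: [4]
LOAD_CONST → push 1. Stack: [4, 1]
BINARY_OP >> → 4 >> 1 = 2. Stack: [2]
STORE_FAST k → k=2. Stack: []
LOAD_FAST q → push 1. Stack: [1]
RETURN_VALUE → return 1.

4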